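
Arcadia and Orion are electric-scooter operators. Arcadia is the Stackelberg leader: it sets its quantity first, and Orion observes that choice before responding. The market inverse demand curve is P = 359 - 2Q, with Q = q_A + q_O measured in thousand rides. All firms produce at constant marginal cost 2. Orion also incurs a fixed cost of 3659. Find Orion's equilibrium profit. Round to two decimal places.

323.78

Solve by backward induction. Given q_A, the follower Orion maximises π_O = (359 - 2q_A - 2q_O)q_O - 2q_O.
Setting the follower's marginal profit to zero, 357 - 2q_A - 4q_O = 0, i.e. q_O = (357 - 2q_A)/4.
Arcadia substitutes q_O(q_A) into its own profit: π_A = q_A(359 - 2q_A - (357 - 2q_A)/2) - 2q_A = (361/2 - q_A)q_A - 2q_A.
The leader's first-order condition 357/2 - 2q_A = 0 yields q_A = 357/4.
Then q_O = (357 - 2·(357/4))/4 = 357/8.
Price P = 359 - 2·(1071/8) = 365/4.
Orion's profit: (365/4 - 2)·(357/8) - 3659 = 323.7813.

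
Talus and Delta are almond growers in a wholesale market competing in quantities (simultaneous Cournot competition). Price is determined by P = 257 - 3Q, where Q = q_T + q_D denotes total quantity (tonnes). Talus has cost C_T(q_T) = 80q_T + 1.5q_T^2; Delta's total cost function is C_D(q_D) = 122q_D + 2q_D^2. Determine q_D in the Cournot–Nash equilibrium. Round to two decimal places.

8.44

Talus's profit: π_T = (257 - 3Q)q_T - (80q_T + (3/2)q_T²). Setting ∂π_T/∂q_T = 0: 177 - 9q_T - 3(q_D) = 0.
Delta's first-order condition: 135 - 10q_D - 3(q_T) = 0.
Best responses: q_T = (177 - 3q_D)/9, q_D = (135 - 3q_T)/10.
Solving the pair: q_T = 455/27, q_D = 76/9.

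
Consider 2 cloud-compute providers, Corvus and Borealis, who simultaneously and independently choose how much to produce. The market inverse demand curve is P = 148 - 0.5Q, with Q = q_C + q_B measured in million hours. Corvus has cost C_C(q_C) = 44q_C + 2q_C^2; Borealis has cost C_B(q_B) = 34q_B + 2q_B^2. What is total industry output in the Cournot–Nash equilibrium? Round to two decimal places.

39.64

Corvus's profit: π_C = (148 - 0.5Q)q_C - (44q_C + 2q_C²). Setting ∂π_C/∂q_C = 0: 104 - 5q_C - (1/2)(q_B) = 0.
Borealis's first-order condition: 114 - 5q_B - (1/2)(q_C) = 0.
Best responses: q_C = (104 - (1/2)q_B)/5, q_B = (114 - (1/2)q_C)/5.
Substituting one into the other gives q_C = 1852/99 and q_B = 20.9293.
Total output Q = 1852/99 + 20.9293 = 436/11.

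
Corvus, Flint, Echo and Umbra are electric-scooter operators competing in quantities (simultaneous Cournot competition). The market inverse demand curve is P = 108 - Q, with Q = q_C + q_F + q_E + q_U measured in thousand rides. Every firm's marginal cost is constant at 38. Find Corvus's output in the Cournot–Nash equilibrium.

14

A representative firm's profit is π_i = q_i(108 - Q) - 38q_i.
First-order condition (treating rivals' output as given): 70 - 2q_i - Σ_{j≠i} q_j = 0.
With identical firms every q_j equals q_i, so Σ_{j≠i} q_j = 3q_i and 70 = 5q_i, giving q_i = 14.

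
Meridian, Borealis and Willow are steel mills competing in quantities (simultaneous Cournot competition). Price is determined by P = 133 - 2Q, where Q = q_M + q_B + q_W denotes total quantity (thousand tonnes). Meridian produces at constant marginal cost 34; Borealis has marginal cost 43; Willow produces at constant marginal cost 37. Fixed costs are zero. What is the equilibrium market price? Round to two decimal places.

61.75

Meridian's profit: π_M = (133 - 2Q)q_M - (34q_M). Setting ∂π_M/∂q_M = 0: 99 - 4q_M - 2(q_B + q_W) = 0.
Borealis's profit: π_B = (133 - 2Q)q_B - (43q_B). Setting ∂π_B/∂q_B = 0: 90 - 4q_B - 2(q_M + q_W) = 0.
Willow's profit: π_W = (133 - 2Q)q_W - (37q_W). Setting ∂π_W/∂q_W = 0: 96 - 4q_W - 2(q_M + q_B) = 0.
Summing all 3 equations gives 285 − 8Q = 0, hence Q = 285/8.
Back-substituting: q_M = (99 − 285/4)/2 = 111/8, q_B = (90 − 285/4)/2 = 75/8, q_W = (96 − 285/4)/2 = 99/8.
Total output Q = 285/8, so price P = 133 - 2·(285/8) = 247/4.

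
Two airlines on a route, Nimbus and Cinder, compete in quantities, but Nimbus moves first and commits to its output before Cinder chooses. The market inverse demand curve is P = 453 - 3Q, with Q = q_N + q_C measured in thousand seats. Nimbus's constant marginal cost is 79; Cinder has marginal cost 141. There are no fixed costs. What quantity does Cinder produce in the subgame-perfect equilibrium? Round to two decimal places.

15.67

The follower Cinder best-responds to any q_N: π_C = (453 - 3Q)q_C - 141q_C.
∂π_C/∂q_C = 312 - 3q_N - 6q_C = 0 gives the reaction function q_C = (312 - 3q_N)/6.
The leader anticipates this reaction. Substituting into P = 453 - 3Q gives P = 297 - (3/2)q_N, so π_N = (297 - (3/2)q_N)q_N - 79q_N.
The leader's first-order condition 218 - 3q_N = 0 yields q_N = 218/3.
Then q_C = (312 - 3·(218/3))/6 = 47/3.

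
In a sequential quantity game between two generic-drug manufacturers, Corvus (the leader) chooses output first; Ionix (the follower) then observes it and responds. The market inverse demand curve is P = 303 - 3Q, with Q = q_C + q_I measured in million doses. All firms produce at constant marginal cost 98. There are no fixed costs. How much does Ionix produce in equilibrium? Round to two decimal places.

17.08

The follower Ionix best-responds to any q_C: π_I = (303 - 3Q)q_I - 98q_I.
∂π_I/∂q_I = 205 - 3q_C - 6q_I = 0 gives the reaction function q_I = (205 - 3q_C)/6.
The leader anticipates this reaction. Substituting into P = 303 - 3Q gives P = 401/2 - (3/2)q_C, so π_C = (401/2 - (3/2)q_C)q_C - 98q_C.
The leader's first-order condition 205/2 - 3q_C = 0 yields q_C = 205/6.
Then q_I = (205 - 3·(205/6))/6 = 205/12.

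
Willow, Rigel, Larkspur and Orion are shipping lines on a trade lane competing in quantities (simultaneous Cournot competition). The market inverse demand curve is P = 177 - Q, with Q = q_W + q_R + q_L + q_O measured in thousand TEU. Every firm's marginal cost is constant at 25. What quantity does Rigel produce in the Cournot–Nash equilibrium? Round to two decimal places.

A representative firm's profit is π_i = q_i(177 - Q) - 25q_i.
First-order condition (treating rivals' output as given): 152 - 2q_i - Σ_{j≠i} q_j = 0.
By symmetry each firm produces the same amount; substituting Σ_{j≠i} q_j = 3q_i yields q_i = 152/5.

30.40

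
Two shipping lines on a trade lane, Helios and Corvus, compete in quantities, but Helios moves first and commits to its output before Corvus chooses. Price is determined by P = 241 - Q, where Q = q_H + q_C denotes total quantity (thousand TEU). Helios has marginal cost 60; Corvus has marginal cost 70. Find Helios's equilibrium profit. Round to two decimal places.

4560.13

Solve by backward induction. Given q_H, the follower Corvus maximises π_C = (241 - q_H - q_C)q_C - 70q_C.
Follower FOC: 171 - q_H - 2q_C = 0, so q_C(q_H) = (171 - q_H)/2.
The leader anticipates this reaction. Substituting into P = 241 - Q gives P = 311/2 - (1/2)q_H, so π_H = (311/2 - (1/2)q_H)q_H - 60q_H.
Maximising: ∂π_H/∂q_H = 191/2 - q_H = 0, giving q_H = 191/2.
Then q_C = (171 - 191/2)/2 = 151/4.
Price P = 241 - 533/4 = 431/4.
Helios's profit: (431/4 - 60)·(191/2) = 4560.1250.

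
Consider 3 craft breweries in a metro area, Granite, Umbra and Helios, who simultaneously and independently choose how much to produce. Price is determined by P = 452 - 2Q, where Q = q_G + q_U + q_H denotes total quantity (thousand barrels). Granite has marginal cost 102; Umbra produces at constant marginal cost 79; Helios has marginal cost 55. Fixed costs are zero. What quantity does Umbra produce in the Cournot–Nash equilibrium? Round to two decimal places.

46.50

Granite's profit: π_G = (452 - 2Q)q_G - (102q_G). Setting ∂π_G/∂q_G = 0: 350 - 4q_G - 2(q_U + q_H) = 0.
Umbra's profit: π_U = (452 - 2Q)q_U - (79q_U). Setting ∂π_U/∂q_U = 0: 373 - 4q_U - 2(q_G + q_H) = 0.
Helios's profit: π_H = (452 - 2Q)q_H - (55q_H). Setting ∂π_H/∂q_H = 0: 397 - 4q_H - 2(q_G + q_U) = 0.
Adding the 3 conditions: 1120 − 4Q − 4Q = 0, i.e. Q = 140.
Back-substituting: q_G = (350 − 280)/2 = 35, q_U = (373 − 280)/2 = 93/2, q_H = (397 − 280)/2 = 117/2.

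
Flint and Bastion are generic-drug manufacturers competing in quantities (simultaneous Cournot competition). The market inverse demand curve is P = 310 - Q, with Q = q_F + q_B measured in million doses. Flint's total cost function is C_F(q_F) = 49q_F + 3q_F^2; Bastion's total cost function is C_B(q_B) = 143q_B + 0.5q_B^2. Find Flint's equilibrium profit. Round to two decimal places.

Flint's profit: π_F = (310 - Q)q_F - (49q_F + 3q_F²). Setting ∂π_F/∂q_F = 0: 261 - 8q_F - (q_B) = 0.
Bastion's profit: π_B = (310 - Q)q_B - (143q_B + (1/2)q_B²). Setting ∂π_B/∂q_B = 0: 167 - 3q_B - (q_F) = 0.
Best responses: q_F = (261 - q_B)/8, q_B = (167 - q_F)/3.
Substituting one into the other gives q_F = 616/23 and q_B = 1075/23.
Price P = 310 - 1691/23 = 236.4783.
Flint's profit: 236.4783·(616/23) - 49·(616/23) - 3(616/23)² = 2869.2325.

2869.23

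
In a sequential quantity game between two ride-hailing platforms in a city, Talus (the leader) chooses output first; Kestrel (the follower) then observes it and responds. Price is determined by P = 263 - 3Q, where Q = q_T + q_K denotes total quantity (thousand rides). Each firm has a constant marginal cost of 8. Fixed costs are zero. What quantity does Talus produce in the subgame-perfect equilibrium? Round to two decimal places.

42.50

Solve by backward induction. Given q_T, the follower Kestrel maximises π_K = (263 - 3q_T - 3q_K)q_K - 8q_K.
Setting the follower's marginal profit to zero, 255 - 3q_T - 6q_K = 0, i.e. q_K = (255 - 3q_T)/6.
Talus substitutes q_K(q_T) into its own profit: π_T = q_T(263 - 3q_T - (255 - 3q_T)/2) - 8q_T = (271/2 - (3/2)q_T)q_T - 8q_T.
Leader FOC: 255/2 - 3q_T = 0, so q_T = 85/2.
Then q_K = (255 - 3·(85/2))/6 = 85/4.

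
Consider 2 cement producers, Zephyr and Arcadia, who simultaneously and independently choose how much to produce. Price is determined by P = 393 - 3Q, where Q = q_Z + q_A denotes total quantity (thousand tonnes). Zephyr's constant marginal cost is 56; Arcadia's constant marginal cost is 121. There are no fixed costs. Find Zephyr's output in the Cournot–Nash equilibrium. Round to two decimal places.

44.67

Zephyr's profit: π_Z = (393 - 3Q)q_Z - (56q_Z). Setting ∂π_Z/∂q_Z = 0: 337 - 6q_Z - 3(q_A) = 0.
Arcadia's profit: π_A = (393 - 3Q)q_A - (121q_A). Setting ∂π_A/∂q_A = 0: 272 - 6q_A - 3(q_Z) = 0.
So q_Z = (337 - 3q_A)/6 and q_A = (272 - 3q_Z)/6.
Solving the pair: q_Z = 134/3, q_A = 23.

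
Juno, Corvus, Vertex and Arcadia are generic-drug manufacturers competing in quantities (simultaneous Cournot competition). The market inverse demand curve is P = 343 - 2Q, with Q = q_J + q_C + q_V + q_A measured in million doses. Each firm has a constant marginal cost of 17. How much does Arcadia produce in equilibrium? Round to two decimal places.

32.60

Each firm earns π_i = (343 - 2Q)q_i - 17q_i.
Setting ∂π_i/∂q_i = 0 with rivals' quantities fixed: 326 - 4q_i - 2·Σ_{j≠i} q_j = 0.
With identical firms every q_j equals q_i, so Σ_{j≠i} q_j = 3q_i and 326 = 10q_i, giving q_i = 163/5.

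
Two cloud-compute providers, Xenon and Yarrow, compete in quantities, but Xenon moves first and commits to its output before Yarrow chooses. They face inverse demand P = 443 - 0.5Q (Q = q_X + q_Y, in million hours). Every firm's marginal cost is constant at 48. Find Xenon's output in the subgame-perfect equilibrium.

The follower Yarrow best-responds to any q_X: π_Y = (443 - 0.5Q)q_Y - 48q_Y.
Setting the follower's marginal profit to zero, 395 - (1/2)q_X - q_Y = 0, i.e. q_Y = (395 - (1/2)q_X).
Xenon substitutes q_Y(q_X) into its own profit: π_X = q_X(443 - (1/2)q_X - (395 - (1/2)q_X)/2) - 48q_X = (491/2 - (1/4)q_X)q_X - 48q_X.
Leader FOC: 395/2 - (1/2)q_X = 0, so q_X = 395.
Then q_Y = (395 - (1/2)·395) = 395/2.

395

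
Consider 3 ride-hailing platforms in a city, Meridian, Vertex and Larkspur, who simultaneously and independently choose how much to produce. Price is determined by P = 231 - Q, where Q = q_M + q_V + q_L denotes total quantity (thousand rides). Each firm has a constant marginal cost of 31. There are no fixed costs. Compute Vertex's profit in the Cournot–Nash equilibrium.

2500

Each firm earns π_i = (231 - Q)q_i - 31q_i.
First-order condition (treating rivals' output as given): 200 - 2q_i - Σ_{j≠i} q_j = 0.
By symmetry each firm produces the same amount; substituting Σ_{j≠i} q_j = 2q_i yields q_i = 200/4 = 50.
Price P = 231 - 150 = 81.
Vertex's profit: (81 - 31)·50 = 2500.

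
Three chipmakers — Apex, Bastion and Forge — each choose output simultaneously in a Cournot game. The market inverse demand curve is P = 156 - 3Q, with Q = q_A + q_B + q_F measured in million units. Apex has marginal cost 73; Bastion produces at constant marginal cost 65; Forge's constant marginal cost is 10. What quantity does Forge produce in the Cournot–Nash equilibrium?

Apex's profit: π_A = (156 - 3Q)q_A - (73q_A). Setting ∂π_A/∂q_A = 0: 83 - 6q_A - 3(q_B + q_F) = 0.
Bastion's profit: π_B = (156 - 3Q)q_B - (65q_B). Setting ∂π_B/∂q_B = 0: 91 - 6q_B - 3(q_A + q_F) = 0.
Forge's first-order condition: 146 - 6q_F - 3(q_A + q_B) = 0.
Summing all 3 equations gives 320 − 12Q = 0, hence Q = 80/3.
Back-substituting: q_A = (83 − 80)/3 = 1, q_B = (91 − 80)/3 = 11/3, q_F = (146 − 80)/3 = 22.

22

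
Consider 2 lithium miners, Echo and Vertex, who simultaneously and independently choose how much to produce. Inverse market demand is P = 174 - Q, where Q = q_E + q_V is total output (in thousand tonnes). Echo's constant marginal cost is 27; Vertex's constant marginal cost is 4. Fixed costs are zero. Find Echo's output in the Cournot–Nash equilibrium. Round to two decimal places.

41.33

Echo's profit: π_E = (174 - Q)q_E - (27q_E). Setting ∂π_E/∂q_E = 0: 147 - 2q_E - (q_V) = 0.
Vertex's first-order condition: 170 - 2q_V - (q_E) = 0.
Rearranging gives the reaction functions q_E = (147 - q_V)/2 and q_V = (170 - q_E)/2.
Substituting one into the other gives q_E = 124/3 and q_V = 193/3.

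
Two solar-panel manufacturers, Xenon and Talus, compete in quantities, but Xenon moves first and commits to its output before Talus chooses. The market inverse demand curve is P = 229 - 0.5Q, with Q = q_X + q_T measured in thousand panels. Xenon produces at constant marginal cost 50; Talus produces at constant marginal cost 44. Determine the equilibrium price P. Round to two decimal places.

93.25

Solve by backward induction. Given q_X, the follower Talus maximises π_T = (229 - (1/2)q_X - (1/2)q_T)q_T - 44q_T.
∂π_T/∂q_T = 185 - (1/2)q_X - q_T = 0 gives the reaction function q_T = (185 - (1/2)q_X).
Xenon substitutes q_T(q_X) into its own profit: π_X = q_X(229 - (1/2)q_X - (185 - (1/2)q_X)/2) - 50q_X = (273/2 - (1/4)q_X)q_X - 50q_X.
Maximising: ∂π_X/∂q_X = 173/2 - (1/2)q_X = 0, giving q_X = 173.
Then q_T = (185 - (1/2)·173) = 197/2.
Total output Q = 543/2, so price P = 229 - (1/2)·(543/2) = 373/4.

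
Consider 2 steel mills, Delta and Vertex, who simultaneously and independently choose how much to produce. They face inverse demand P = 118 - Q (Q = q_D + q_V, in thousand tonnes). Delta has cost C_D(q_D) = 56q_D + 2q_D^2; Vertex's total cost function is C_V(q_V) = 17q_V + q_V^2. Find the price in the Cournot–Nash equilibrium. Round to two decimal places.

Delta's profit: π_D = (118 - Q)q_D - (56q_D + 2q_D²). Setting ∂π_D/∂q_D = 0: 62 - 6q_D - (q_V) = 0.
Vertex's profit: π_V = (118 - Q)q_V - (17q_V + q_V²). Setting ∂π_V/∂q_V = 0: 101 - 4q_V - (q_D) = 0.
Best responses: q_D = (62 - q_V)/6, q_V = (101 - q_D)/4.
Substituting one into the other gives q_D = 147/23 and q_V = 544/23.
Total output Q = 691/23, so price P = 118 - 691/23 = 87.9565.

87.96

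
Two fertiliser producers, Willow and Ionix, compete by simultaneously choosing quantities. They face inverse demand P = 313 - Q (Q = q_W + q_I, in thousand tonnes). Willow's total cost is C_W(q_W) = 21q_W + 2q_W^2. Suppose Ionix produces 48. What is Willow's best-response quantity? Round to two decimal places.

40.67

With the rival's output fixed at 48, Willow's profit is π_W = (313 - 48 - q_W)q_W - (21q_W + 2q_W²) = (265 - q_W)q_W - (21q_W + 2q_W²).
∂π_W/∂q_W = 244 - 6q_W = 0, so q_W = 122/3.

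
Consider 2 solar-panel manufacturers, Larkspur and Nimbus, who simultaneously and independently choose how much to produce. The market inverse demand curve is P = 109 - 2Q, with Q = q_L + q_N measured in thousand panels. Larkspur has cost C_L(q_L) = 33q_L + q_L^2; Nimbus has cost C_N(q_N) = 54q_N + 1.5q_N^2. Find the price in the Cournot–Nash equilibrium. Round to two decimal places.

Larkspur's profit: π_L = (109 - 2Q)q_L - (33q_L + q_L²). Setting ∂π_L/∂q_L = 0: 76 - 6q_L - 2(q_N) = 0.
Nimbus's first-order condition: 55 - 7q_N - 2(q_L) = 0.
Rearranging gives the reaction functions q_L = (76 - 2q_N)/6 and q_N = (55 - 2q_L)/7.
Substituting one into the other gives q_L = 211/19 and q_N = 89/19.
Total output Q = 300/19, so price P = 109 - 2·(300/19) = 1471/19.

77.42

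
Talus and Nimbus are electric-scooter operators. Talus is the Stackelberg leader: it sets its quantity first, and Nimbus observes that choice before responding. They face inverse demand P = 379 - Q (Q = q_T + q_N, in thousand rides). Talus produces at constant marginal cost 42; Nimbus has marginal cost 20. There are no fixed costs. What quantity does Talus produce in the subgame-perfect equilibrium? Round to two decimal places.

157.50

The follower Nimbus best-responds to any q_T: π_N = (379 - Q)q_N - 20q_N.
Setting the follower's marginal profit to zero, 359 - q_T - 2q_N = 0, i.e. q_N = (359 - q_T)/2.
The leader anticipates this reaction. Substituting into P = 379 - Q gives P = 399/2 - (1/2)q_T, so π_T = (399/2 - (1/2)q_T)q_T - 42q_T.
Leader FOC: 315/2 - q_T = 0, so q_T = 315/2.
Then q_N = (359 - 315/2)/2 = 403/4.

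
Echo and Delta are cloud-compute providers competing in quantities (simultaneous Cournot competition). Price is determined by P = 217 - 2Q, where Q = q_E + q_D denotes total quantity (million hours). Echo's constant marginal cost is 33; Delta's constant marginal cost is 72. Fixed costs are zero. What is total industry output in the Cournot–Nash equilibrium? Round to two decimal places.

Echo's profit: π_E = (217 - 2Q)q_E - (33q_E). Setting ∂π_E/∂q_E = 0: 184 - 4q_E - 2(q_D) = 0.
Delta's first-order condition: 145 - 4q_D - 2(q_E) = 0.
Best responses: q_E = (184 - 2q_D)/4, q_D = (145 - 2q_E)/4.
Substituting one into the other gives q_E = 223/6 and q_D = 53/3.
Total output Q = 223/6 + 53/3 = 329/6.

54.83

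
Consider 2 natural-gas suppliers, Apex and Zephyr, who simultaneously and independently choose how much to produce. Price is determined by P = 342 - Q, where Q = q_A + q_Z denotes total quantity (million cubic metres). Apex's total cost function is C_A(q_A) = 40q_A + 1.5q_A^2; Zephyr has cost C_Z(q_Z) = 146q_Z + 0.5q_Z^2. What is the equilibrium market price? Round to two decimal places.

Apex's profit: π_A = (342 - Q)q_A - (40q_A + (3/2)q_A²). Setting ∂π_A/∂q_A = 0: 302 - 5q_A - (q_Z) = 0.
Zephyr's profit: π_Z = (342 - Q)q_Z - (146q_Z + (1/2)q_Z²). Setting ∂π_Z/∂q_Z = 0: 196 - 3q_Z - (q_A) = 0.
So q_A = (302 - q_Z)/5 and q_Z = (196 - q_A)/3.
Substituting one into the other gives q_A = 355/7 and q_Z = 339/7.
Total output Q = 694/7, so price P = 342 - 694/7 = 1700/7.

242.86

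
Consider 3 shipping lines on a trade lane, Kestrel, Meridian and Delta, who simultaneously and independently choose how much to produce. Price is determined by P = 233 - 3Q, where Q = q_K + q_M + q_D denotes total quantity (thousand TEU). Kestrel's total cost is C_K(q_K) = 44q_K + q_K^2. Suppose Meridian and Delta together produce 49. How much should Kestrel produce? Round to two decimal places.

5.25

With rivals' combined output fixed at 49, Kestrel's profit is π_K = (233 - 3·49 - 3q_K)q_K - (44q_K + q_K²) = (86 - 3q_K)q_K - (44q_K + q_K²).
∂π_K/∂q_K = 42 - 8q_K = 0, so q_K = 21/4.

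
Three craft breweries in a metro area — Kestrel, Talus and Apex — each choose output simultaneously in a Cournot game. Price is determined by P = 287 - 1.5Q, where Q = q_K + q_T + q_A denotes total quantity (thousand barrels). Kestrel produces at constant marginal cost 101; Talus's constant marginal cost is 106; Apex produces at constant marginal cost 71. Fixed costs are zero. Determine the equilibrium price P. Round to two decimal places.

141.25

Kestrel's profit: π_K = (287 - 1.5Q)q_K - (101q_K). Setting ∂π_K/∂q_K = 0: 186 - 3q_K - (3/2)(q_T + q_A) = 0.
Talus's profit: π_T = (287 - 1.5Q)q_T - (106q_T). Setting ∂π_T/∂q_T = 0: 181 - 3q_T - (3/2)(q_K + q_A) = 0.
Apex's profit: π_A = (287 - 1.5Q)q_A - (71q_A). Setting ∂π_A/∂q_A = 0: 216 - 3q_A - (3/2)(q_K + q_T) = 0.
Adding the 3 conditions: 583 − 3Q − 3Q = 0, i.e. Q = 583/6.
Back-substituting: q_K = (186 − 583/4)/(3/2) = 161/6, q_T = (181 − 583/4)/(3/2) = 47/2, q_A = (216 − 583/4)/(3/2) = 281/6.
Total output Q = 583/6, so price P = 287 - (3/2)·(583/6) = 565/4.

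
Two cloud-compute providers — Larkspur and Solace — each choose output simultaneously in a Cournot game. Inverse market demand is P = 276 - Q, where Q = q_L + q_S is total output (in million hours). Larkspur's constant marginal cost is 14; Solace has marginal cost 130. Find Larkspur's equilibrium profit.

15876

Larkspur's profit: π_L = (276 - Q)q_L - (14q_L). Setting ∂π_L/∂q_L = 0: 262 - 2q_L - (q_S) = 0.
Solace's first-order condition: 146 - 2q_S - (q_L) = 0.
Rearranging gives the reaction functions q_L = (262 - q_S)/2 and q_S = (146 - q_L)/2.
Solving the pair: q_L = 126, q_S = 10.
Price P = 276 - 136 = 140.
Larkspur's profit: (140 - 14)·126 = 15876.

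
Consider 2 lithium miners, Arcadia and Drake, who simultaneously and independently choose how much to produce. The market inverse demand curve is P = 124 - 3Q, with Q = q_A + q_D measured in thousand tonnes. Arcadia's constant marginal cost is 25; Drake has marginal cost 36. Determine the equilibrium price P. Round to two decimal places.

Arcadia's profit: π_A = (124 - 3Q)q_A - (25q_A). Setting ∂π_A/∂q_A = 0: 99 - 6q_A - 3(q_D) = 0.
Drake's profit: π_D = (124 - 3Q)q_D - (36q_D). Setting ∂π_D/∂q_D = 0: 88 - 6q_D - 3(q_A) = 0.
So q_A = (99 - 3q_D)/6 and q_D = (88 - 3q_A)/6.
Solving the pair: q_A = 110/9, q_D = 77/9.
Total output Q = 187/9, so price P = 124 - 3·(187/9) = 185/3.

61.67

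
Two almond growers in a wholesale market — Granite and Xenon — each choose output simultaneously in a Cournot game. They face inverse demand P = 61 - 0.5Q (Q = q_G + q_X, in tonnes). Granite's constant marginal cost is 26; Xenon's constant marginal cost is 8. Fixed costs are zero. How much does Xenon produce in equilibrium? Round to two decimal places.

47.33

Granite's profit: π_G = (61 - 0.5Q)q_G - (26q_G). Setting ∂π_G/∂q_G = 0: 35 - q_G - (1/2)(q_X) = 0.
Xenon's first-order condition: 53 - q_X - (1/2)(q_G) = 0.
Best responses: q_G = (35 - (1/2)q_X), q_X = (53 - (1/2)q_G).
Substituting one into the other gives q_G = 34/3 and q_X = 142/3.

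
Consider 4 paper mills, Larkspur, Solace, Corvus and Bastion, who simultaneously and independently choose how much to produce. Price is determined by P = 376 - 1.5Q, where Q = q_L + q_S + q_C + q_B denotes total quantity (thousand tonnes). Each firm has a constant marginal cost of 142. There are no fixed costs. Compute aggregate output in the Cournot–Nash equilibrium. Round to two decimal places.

A representative firm's profit is π_i = q_i(376 - 1.5Q) - 142q_i.
Setting ∂π_i/∂q_i = 0 with rivals' quantities fixed: 234 - 3q_i - (3/2)·Σ_{j≠i} q_j = 0.
By symmetry each firm produces the same amount; substituting Σ_{j≠i} q_j = 3q_i yields q_i = 234/(15/2) = 156/5.
Total output Q = 156/5 + 156/5 + 156/5 + 156/5 = 624/5.

124.80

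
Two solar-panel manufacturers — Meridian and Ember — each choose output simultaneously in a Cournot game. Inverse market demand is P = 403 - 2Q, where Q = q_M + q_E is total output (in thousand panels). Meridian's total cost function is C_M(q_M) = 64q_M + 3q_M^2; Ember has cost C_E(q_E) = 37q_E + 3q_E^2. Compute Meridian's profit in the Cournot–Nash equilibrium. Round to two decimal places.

3832.99

Meridian's profit: π_M = (403 - 2Q)q_M - (64q_M + 3q_M²). Setting ∂π_M/∂q_M = 0: 339 - 10q_M - 2(q_E) = 0.
Ember's first-order condition: 366 - 10q_E - 2(q_M) = 0.
Best responses: q_M = (339 - 2q_E)/10, q_E = (366 - 2q_M)/10.
Solving the pair: q_M = 443/16, q_E = 497/16.
Price P = 403 - 2·(235/4) = 571/2.
Meridian's profit: (571/2)·(443/16) - 64·(443/16) - 3(443/16)² = 3832.9883.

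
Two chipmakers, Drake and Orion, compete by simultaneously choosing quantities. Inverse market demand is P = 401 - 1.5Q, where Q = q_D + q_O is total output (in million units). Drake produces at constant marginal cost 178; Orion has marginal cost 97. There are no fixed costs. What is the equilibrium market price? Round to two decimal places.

Drake's profit: π_D = (401 - 1.5Q)q_D - (178q_D). Setting ∂π_D/∂q_D = 0: 223 - 3q_D - (3/2)(q_O) = 0.
Orion's first-order condition: 304 - 3q_O - (3/2)(q_D) = 0.
Best responses: q_D = (223 - (3/2)q_O)/3, q_O = (304 - (3/2)q_D)/3.
Solving the pair: q_D = 284/9, q_O = 770/9.
Total output Q = 1054/9, so price P = 401 - (3/2)·(1054/9) = 676/3.

225.33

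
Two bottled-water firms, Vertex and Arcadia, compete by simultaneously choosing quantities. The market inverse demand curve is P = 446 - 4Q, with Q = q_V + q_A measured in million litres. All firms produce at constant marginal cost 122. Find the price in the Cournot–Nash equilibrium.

Each firm earns π_i = (446 - 4Q)q_i - 122q_i.
First-order condition (treating rivals' output as given): 324 - 8q_i - 4q_j = 0.
With identical firms every q_j equals q_i, so q_j = q_i and 324 = 12q_i, giving q_i = 27.
Total output Q = 54, so price P = 446 - 4·54 = 230.

230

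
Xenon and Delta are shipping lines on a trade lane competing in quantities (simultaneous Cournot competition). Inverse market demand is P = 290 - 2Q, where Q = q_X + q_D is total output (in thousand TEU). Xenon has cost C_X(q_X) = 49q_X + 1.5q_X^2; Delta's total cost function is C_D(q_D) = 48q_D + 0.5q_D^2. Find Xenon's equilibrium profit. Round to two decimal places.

Xenon's profit: π_X = (290 - 2Q)q_X - (49q_X + (3/2)q_X²). Setting ∂π_X/∂q_X = 0: 241 - 7q_X - 2(q_D) = 0.
Delta's first-order condition: 242 - 5q_D - 2(q_X) = 0.
Best responses: q_X = (241 - 2q_D)/7, q_D = (242 - 2q_X)/5.
Solving the pair: q_X = 721/31, q_D = 1212/31.
Price P = 290 - 2·(1933/31) = 165.2903.
Xenon's profit: 165.2903·(721/31) - 49·(721/31) - (3/2)(721/31)² = 1893.2815.

1893.28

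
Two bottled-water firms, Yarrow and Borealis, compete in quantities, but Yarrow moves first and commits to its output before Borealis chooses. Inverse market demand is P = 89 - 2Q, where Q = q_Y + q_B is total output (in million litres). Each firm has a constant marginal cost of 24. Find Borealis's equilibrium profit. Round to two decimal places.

132.03

Solve by backward induction. Given q_Y, the follower Borealis maximises π_B = (89 - 2q_Y - 2q_B)q_B - 24q_B.
Setting the follower's marginal profit to zero, 65 - 2q_Y - 4q_B = 0, i.e. q_B = (65 - 2q_Y)/4.
Yarrow substitutes q_B(q_Y) into its own profit: π_Y = q_Y(89 - 2q_Y - (65 - 2q_Y)/2) - 24q_Y = (113/2 - q_Y)q_Y - 24q_Y.
Maximising: ∂π_Y/∂q_Y = 65/2 - 2q_Y = 0, giving q_Y = 65/4.
Then q_B = (65 - 2·(65/4))/4 = 65/8.
Price P = 89 - 2·(195/8) = 161/4.
Borealis's profit: (161/4 - 24)·(65/8) = 132.0313.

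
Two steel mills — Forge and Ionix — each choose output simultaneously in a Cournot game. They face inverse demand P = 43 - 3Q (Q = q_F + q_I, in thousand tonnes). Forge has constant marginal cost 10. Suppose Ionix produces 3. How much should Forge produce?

With the rival's output fixed at 3, Forge's profit is π_F = (43 - 3·3 - 3q_F)q_F - (10q_F) = (34 - 3q_F)q_F - (10q_F).
∂π_F/∂q_F = 24 - 6q_F = 0, so q_F = 4.

4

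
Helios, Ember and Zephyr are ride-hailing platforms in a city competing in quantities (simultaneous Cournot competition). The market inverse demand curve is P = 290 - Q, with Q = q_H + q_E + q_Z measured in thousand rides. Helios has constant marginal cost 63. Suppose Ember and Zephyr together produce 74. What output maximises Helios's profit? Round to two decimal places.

With rivals' combined output fixed at 74, Helios's profit is π_H = (290 - 74 - q_H)q_H - (63q_H) = (216 - q_H)q_H - (63q_H).
∂π_H/∂q_H = 153 - 2q_H = 0, so q_H = 153/2.

76.50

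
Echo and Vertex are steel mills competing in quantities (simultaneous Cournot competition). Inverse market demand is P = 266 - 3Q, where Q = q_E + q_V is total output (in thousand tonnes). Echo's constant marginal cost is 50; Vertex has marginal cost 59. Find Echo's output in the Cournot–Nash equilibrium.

Echo's profit: π_E = (266 - 3Q)q_E - (50q_E). Setting ∂π_E/∂q_E = 0: 216 - 6q_E - 3(q_V) = 0.
Vertex's first-order condition: 207 - 6q_V - 3(q_E) = 0.
Best responses: q_E = (216 - 3q_V)/6, q_V = (207 - 3q_E)/6.
Substituting one into the other gives q_E = 25 and q_V = 22.

25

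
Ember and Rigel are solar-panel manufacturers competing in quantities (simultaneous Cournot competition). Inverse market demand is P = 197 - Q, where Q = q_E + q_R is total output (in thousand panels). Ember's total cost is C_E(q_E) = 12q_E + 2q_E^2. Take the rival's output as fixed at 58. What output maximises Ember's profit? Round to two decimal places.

21.17

With the rival's output fixed at 58, Ember's profit is π_E = (197 - 58 - q_E)q_E - (12q_E + 2q_E²) = (139 - q_E)q_E - (12q_E + 2q_E²).
∂π_E/∂q_E = 127 - 6q_E = 0, so q_E = 127/6.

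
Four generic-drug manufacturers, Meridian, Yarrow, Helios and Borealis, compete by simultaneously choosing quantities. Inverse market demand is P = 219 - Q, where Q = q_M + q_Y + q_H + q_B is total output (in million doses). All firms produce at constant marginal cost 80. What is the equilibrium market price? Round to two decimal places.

Each firm earns π_i = (219 - Q)q_i - 80q_i.
First-order condition (treating rivals' output as given): 139 - 2q_i - Σ_{j≠i} q_j = 0.
By symmetry each firm produces the same amount; substituting Σ_{j≠i} q_j = 3q_i yields q_i = 139/5.
Total output Q = 556/5, so price P = 219 - 556/5 = 539/5.

107.80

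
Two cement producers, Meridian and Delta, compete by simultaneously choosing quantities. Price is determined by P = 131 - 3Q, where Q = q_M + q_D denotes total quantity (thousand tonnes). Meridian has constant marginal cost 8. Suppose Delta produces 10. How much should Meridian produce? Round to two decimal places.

With the rival's output fixed at 10, Meridian's profit is π_M = (131 - 3·10 - 3q_M)q_M - (8q_M) = (101 - 3q_M)q_M - (8q_M).
∂π_M/∂q_M = 93 - 6q_M = 0, so q_M = 31/2.

15.50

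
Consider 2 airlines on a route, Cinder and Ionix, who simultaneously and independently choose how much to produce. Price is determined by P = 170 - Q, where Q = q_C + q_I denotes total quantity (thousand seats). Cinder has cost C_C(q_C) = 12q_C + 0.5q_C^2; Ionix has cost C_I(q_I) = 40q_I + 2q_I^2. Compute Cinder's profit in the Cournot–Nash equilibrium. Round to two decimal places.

Cinder's profit: π_C = (170 - Q)q_C - (12q_C + (1/2)q_C²). Setting ∂π_C/∂q_C = 0: 158 - 3q_C - (q_I) = 0.
Ionix's first-order condition: 130 - 6q_I - (q_C) = 0.
So q_C = (158 - q_I)/3 and q_I = (130 - q_C)/6.
Substituting one into the other gives q_C = 818/17 and q_I = 232/17.
Price P = 170 - 1050/17 = 1840/17.
Cinder's profit: (1840/17)·(818/17) - 12·(818/17) - (1/2)(818/17)² = 3472.9619.

3472.96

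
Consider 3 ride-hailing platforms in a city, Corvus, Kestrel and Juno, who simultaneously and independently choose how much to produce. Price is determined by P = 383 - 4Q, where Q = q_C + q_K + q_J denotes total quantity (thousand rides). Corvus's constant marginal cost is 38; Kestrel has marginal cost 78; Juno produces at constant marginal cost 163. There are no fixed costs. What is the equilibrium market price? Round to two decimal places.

Corvus's profit: π_C = (383 - 4Q)q_C - (38q_C). Setting ∂π_C/∂q_C = 0: 345 - 8q_C - 4(q_K + q_J) = 0.
Kestrel's profit: π_K = (383 - 4Q)q_K - (78q_K). Setting ∂π_K/∂q_K = 0: 305 - 8q_K - 4(q_C + q_J) = 0.
Juno's profit: π_J = (383 - 4Q)q_J - (163q_J). Setting ∂π_J/∂q_J = 0: 220 - 8q_J - 4(q_C + q_K) = 0.
Adding the 3 conditions: 870 − 8Q − 8Q = 0, i.e. Q = 435/8.
Back-substituting: q_C = (345 − 435/2)/4 = 255/8, q_K = (305 − 435/2)/4 = 175/8, q_J = (220 − 435/2)/4 = 5/8.
Total output Q = 435/8, so price P = 383 - 4·(435/8) = 331/2.

165.50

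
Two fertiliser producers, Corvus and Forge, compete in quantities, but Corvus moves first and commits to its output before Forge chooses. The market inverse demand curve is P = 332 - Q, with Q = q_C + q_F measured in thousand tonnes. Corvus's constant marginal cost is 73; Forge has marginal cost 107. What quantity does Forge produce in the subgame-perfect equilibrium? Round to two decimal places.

39.25

Solve by backward induction. Given q_C, the follower Forge maximises π_F = (332 - q_C - q_F)q_F - 107q_F.
∂π_F/∂q_F = 225 - q_C - 2q_F = 0 gives the reaction function q_F = (225 - q_C)/2.
The leader anticipates this reaction. Substituting into P = 332 - Q gives P = 439/2 - (1/2)q_C, so π_C = (439/2 - (1/2)q_C)q_C - 73q_C.
Leader FOC: 293/2 - q_C = 0, so q_C = 293/2.
Then q_F = (225 - 293/2)/2 = 157/4.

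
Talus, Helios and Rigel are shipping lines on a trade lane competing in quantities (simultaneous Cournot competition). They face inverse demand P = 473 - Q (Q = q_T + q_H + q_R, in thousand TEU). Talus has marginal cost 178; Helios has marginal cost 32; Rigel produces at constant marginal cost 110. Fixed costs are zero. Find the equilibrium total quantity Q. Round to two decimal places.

274.75

Talus's profit: π_T = (473 - Q)q_T - (178q_T). Setting ∂π_T/∂q_T = 0: 295 - 2q_T - (q_H + q_R) = 0.
Helios's first-order condition: 441 - 2q_H - (q_T + q_R) = 0.
Rigel's profit: π_R = (473 - Q)q_R - (110q_R). Setting ∂π_R/∂q_R = 0: 363 - 2q_R - (q_T + q_H) = 0.
Adding the 3 conditions: 1099 − 2Q − 2Q = 0, i.e. Q = 1099/4.
Back-substituting: q_T = (295 − 1099/4) = 81/4, q_H = (441 − 1099/4) = 665/4, q_R = (363 − 1099/4) = 353/4.
Total output Q = 81/4 + 665/4 + 353/4 = 1099/4.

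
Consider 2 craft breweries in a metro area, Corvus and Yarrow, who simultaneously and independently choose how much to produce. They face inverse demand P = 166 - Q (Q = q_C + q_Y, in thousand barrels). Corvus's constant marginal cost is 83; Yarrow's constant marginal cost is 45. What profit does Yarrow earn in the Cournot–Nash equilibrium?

Corvus's profit: π_C = (166 - Q)q_C - (83q_C). Setting ∂π_C/∂q_C = 0: 83 - 2q_C - (q_Y) = 0.
Yarrow's profit: π_Y = (166 - Q)q_Y - (45q_Y). Setting ∂π_Y/∂q_Y = 0: 121 - 2q_Y - (q_C) = 0.
So q_C = (83 - q_Y)/2 and q_Y = (121 - q_C)/2.
Solving the pair: q_C = 15, q_Y = 53.
Price P = 166 - 68 = 98.
Yarrow's profit: (98 - 45)·53 = 2809.

2809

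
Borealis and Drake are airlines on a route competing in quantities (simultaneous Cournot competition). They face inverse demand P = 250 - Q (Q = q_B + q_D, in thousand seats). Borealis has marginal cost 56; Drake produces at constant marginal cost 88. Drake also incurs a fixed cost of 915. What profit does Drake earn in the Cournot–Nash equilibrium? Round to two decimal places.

962.78

Borealis's profit: π_B = (250 - Q)q_B - (56q_B). Setting ∂π_B/∂q_B = 0: 194 - 2q_B - (q_D) = 0.
Drake's first-order condition: 162 - 2q_D - (q_B) = 0.
Rearranging gives the reaction functions q_B = (194 - q_D)/2 and q_D = (162 - q_B)/2.
Substituting one into the other gives q_B = 226/3 and q_D = 130/3.
Price P = 250 - 356/3 = 394/3.
Drake's profit: (394/3 - 88)·(130/3) - 915 = 962.7778.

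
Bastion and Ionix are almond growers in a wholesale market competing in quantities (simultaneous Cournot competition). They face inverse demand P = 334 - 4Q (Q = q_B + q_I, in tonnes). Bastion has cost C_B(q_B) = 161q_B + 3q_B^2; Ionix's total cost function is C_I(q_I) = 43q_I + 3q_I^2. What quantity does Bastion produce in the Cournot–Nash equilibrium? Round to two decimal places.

6.99

Bastion's profit: π_B = (334 - 4Q)q_B - (161q_B + 3q_B²). Setting ∂π_B/∂q_B = 0: 173 - 14q_B - 4(q_I) = 0.
Ionix's first-order condition: 291 - 14q_I - 4(q_B) = 0.
So q_B = (173 - 4q_I)/14 and q_I = (291 - 4q_B)/14.
Solving the pair: q_B = 629/90, q_I = 1691/90.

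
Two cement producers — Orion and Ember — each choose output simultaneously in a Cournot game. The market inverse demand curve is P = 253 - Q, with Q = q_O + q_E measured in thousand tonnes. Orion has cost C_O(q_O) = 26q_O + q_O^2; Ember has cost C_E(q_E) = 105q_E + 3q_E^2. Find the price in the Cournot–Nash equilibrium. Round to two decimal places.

Orion's profit: π_O = (253 - Q)q_O - (26q_O + q_O²). Setting ∂π_O/∂q_O = 0: 227 - 4q_O - (q_E) = 0.
Ember's first-order condition: 148 - 8q_E - (q_O) = 0.
Best responses: q_O = (227 - q_E)/4, q_E = (148 - q_O)/8.
Substituting one into the other gives q_O = 1668/31 and q_E = 365/31.
Total output Q = 65.5806, so price P = 253 - 65.5806 = 187.4194.

187.42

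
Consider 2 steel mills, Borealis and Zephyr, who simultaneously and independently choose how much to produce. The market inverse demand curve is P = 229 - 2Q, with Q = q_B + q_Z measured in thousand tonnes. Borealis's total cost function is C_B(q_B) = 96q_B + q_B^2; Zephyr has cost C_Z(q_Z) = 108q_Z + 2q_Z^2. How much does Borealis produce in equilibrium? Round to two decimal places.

Borealis's profit: π_B = (229 - 2Q)q_B - (96q_B + q_B²). Setting ∂π_B/∂q_B = 0: 133 - 6q_B - 2(q_Z) = 0.
Zephyr's profit: π_Z = (229 - 2Q)q_Z - (108q_Z + 2q_Z²). Setting ∂π_Z/∂q_Z = 0: 121 - 8q_Z - 2(q_B) = 0.
Best responses: q_B = (133 - 2q_Z)/6, q_Z = (121 - 2q_B)/8.
Substituting one into the other gives q_B = 411/22 and q_Z = 115/11.

18.68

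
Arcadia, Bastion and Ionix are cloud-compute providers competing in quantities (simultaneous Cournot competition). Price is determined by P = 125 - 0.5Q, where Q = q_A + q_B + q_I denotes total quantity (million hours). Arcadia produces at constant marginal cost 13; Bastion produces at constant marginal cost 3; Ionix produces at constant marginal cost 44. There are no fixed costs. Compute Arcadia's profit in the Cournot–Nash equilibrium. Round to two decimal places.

2211.13

Arcadia's profit: π_A = (125 - 0.5Q)q_A - (13q_A). Setting ∂π_A/∂q_A = 0: 112 - q_A - (1/2)(q_B + q_I) = 0.
Bastion's first-order condition: 122 - q_B - (1/2)(q_A + q_I) = 0.
Ionix's first-order condition: 81 - q_I - (1/2)(q_A + q_B) = 0.
Summing all 3 equations gives 315 − 2Q = 0, hence Q = 315/2.
Back-substituting: q_A = (112 − 315/4)/(1/2) = 133/2, q_B = (122 − 315/4)/(1/2) = 173/2, q_I = (81 − 315/4)/(1/2) = 9/2.
Price P = 125 - (1/2)·(315/2) = 185/4.
Arcadia's profit: (185/4 - 13)·(133/2) = 2211.1250.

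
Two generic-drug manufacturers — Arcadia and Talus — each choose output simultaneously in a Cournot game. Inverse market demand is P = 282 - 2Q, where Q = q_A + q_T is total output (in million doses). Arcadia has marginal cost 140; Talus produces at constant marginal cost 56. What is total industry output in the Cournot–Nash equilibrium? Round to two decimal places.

61.33

Arcadia's profit: π_A = (282 - 2Q)q_A - (140q_A). Setting ∂π_A/∂q_A = 0: 142 - 4q_A - 2(q_T) = 0.
Talus's first-order condition: 226 - 4q_T - 2(q_A) = 0.
Rearranging gives the reaction functions q_A = (142 - 2q_T)/4 and q_T = (226 - 2q_A)/4.
Solving the pair: q_A = 29/3, q_T = 155/3.
Total output Q = 29/3 + 155/3 = 184/3.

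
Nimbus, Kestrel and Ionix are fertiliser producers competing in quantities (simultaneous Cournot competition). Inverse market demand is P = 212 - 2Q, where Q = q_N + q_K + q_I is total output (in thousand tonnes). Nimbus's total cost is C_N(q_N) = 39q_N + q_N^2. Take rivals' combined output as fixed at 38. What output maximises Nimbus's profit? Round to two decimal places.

With rivals' combined output fixed at 38, Nimbus's profit is π_N = (212 - 2·38 - 2q_N)q_N - (39q_N + q_N²) = (136 - 2q_N)q_N - (39q_N + q_N²).
∂π_N/∂q_N = 97 - 6q_N = 0, so q_N = 97/6.

16.17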